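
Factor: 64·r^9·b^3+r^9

Pull out the common factor r^9, leaving 64·b^3+1.
Recognize a sum of cubes with the parts 1 and 4·b.

r^9·(4·b+1)·(16·b^2-4·b+1)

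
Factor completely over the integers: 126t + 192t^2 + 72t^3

6t(2t + 3)(6t + 7)

Pull out the common factor 6t, then factor the remaining trinomial.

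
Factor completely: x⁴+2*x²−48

Substitute u = x² to get a quadratic in u, then factor.
x²+8 is irreducible over ℤ (always positive, so no real roots).
x²−6 is irreducible over ℤ (6 is not a perfect square).

(x²+8)*(x²−6)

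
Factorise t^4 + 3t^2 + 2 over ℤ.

(t^2 + 1)(t^2 + 2)

Substitute u = t^2 to get a quadratic in u, then factor.
t^2 + 2 is irreducible over ℤ (always positive, so no real roots).
t^2 + 1 is irreducible over ℤ (sum of squares).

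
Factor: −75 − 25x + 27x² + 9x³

Testing divisors of the constant over divisors of the leading coefficient, x = 5/3 is a root, so (3x − 5) is a factor; dividing leaves 3x² + 14x + 15.
The remaining quadratic factors as (3x + 5)(x + 3).

(3x + 5)(3x − 5)(x + 3)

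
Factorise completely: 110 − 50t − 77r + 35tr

(5t − 11)(7r − 10)

Group as (35tr − 50t) + (−77r + 110) = 5t(7r − 10) − 11(7r − 10).
Both groups share the factor (7r − 10).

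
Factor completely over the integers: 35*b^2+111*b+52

(5*b+13)*(7*b+4)

Need a pair with product 35·52 = 1820 and sum 111: that's 91 and 20.
Split the middle term: 35*b^2+91*b + 20*b+52 = 7*b*(5*b+13) + 4*(5*b+13).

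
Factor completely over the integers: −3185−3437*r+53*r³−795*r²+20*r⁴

Among the possible rational roots, r = −7/5 is a root, so (5*r+7) is a factor; dividing leaves 4*r³+5*r²−166*r−455.
Continuing, r = −5 is a root, giving the factor (r+5) and quotient 4*r²−15*r−91.
The remaining quadratic factors as (r−7)(4*r+13).

(4*r+13)*(5*r+7)*(r+5)*(r−7)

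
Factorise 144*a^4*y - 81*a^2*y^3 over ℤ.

Factor out 9*a^2*y, leaving 16*a^2 - 9*y^2, which is a difference of two squares.

9*a^2*y*(4*a + 3*y)*(4*a - 3*y)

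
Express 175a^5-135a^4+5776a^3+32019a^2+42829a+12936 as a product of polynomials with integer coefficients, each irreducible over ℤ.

Trying the rational-root candidates, a = -11/5 is a root, giving the factor (5a+11) and quotient 35a^4-104a^3+1384a^2+3359a+1176.
Next, a = -3/7 is a root, so (7a+3) is a factor; dividing leaves 5a^3-17a^2+205a+392.
Continuing, a = -8/5 is a root, giving the factor (5a+8) and quotient a^2-5a+49.
The quadratic a^2-5a+49 has discriminant -171 < 0 and is irreducible over ℤ.

(5a+11)(5a+8)(7a+3)(a^2-5a+49)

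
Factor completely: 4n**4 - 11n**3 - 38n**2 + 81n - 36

Among the possible rational roots, n = 1 is a root, so (n - 1) divides it; the quotient is 4n**3 - 7n**2 - 45n + 36.
Then n = -3 is a root, so (n + 3) is a factor; dividing leaves 4n**2 - 19n + 12.
The remaining quadratic factors as (4n - 3)(n - 4).

(4n - 3)(n + 3)(n - 1)(n - 4)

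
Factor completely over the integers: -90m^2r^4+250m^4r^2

10m^2r^2(5m+3r)(5m-3r)

Factor out 10m^2r^2, leaving 25m^2-9r^2, which is a difference of two squares.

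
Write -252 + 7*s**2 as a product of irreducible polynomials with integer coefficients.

7*(s + 6)*(s - 6)

Every term has a factor of 7. Then s**2 - 36 = (s)² − (6)².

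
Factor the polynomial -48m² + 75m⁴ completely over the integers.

3m²(5m + 4)(5m - 4)

Factor out 3m², leaving 25m² - 16, which is a difference of two squares.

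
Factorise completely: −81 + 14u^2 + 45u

(2u + 9)(7u − 9)

Need a pair with product 14·(−81) = −1134 and sum 45: that's −18 and 63.
Split the middle term: 14u^2 − 18u + 63u − 81 = 2u(7u − 9) + 9(7u − 9).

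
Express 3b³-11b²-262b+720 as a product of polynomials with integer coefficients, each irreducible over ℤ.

(3b-8)(b+9)(b-10)

Among the possible rational roots, b = -9 is a root, giving the factor (b+9) and quotient 3b²-38b+80.
The remaining quadratic factors as (3b-8)(b-10).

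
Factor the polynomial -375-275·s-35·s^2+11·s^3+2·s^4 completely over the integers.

Among the possible rational roots, s = -3 is a root, giving the factor (s+3) and quotient 2·s^3+5·s^2-50·s-125.
Continuing, s = -5 is a root, so (s+5) is a factor; dividing leaves 2·s^2-5·s-25.
The remaining quadratic factors as (2·s+5)(s-5).

(2·s+5)·(s+3)·(s+5)·(s-5)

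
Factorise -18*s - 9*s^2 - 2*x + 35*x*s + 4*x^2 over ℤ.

Group: x*(4*x - s - 2) + 9*s*(4*x - s - 2); both groups contain (4*x - s - 2).

(4*x - s - 2)*(x + 9*s)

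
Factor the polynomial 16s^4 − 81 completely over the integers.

Write as (4s^2)² − (9)², then factor 4s^2 − 9 once more.

(2s + 3)(2s − 3)(4s^2 + 9)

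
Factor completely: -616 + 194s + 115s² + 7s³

Testing divisors of the constant over divisors of the leading coefficient, s = -4 is a root, giving the factor (s + 4) and quotient 7s² + 87s - 154.
The remaining quadratic factors as (s + 14)(7s - 11).

(7s - 11)(s + 14)(s + 4)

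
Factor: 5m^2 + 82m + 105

Need a pair with product 5·105 = 525 and sum 82: that's 75 and 7.
Split the middle term: 5m^2 + 75m + 7m + 105 = 5m(m + 15) + 7(m + 15).

(5m + 7)(m + 15)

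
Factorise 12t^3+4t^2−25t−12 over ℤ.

By the rational root theorem, t = −4/3 is a root, so (3t+4) is a factor; dividing leaves 4t^2−4t−3.
The remaining quadratic factors as (2t−3)(2t+1).

(2t+1)(2t−3)(3t+4)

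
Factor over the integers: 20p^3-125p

Pull out the common factor 5p; 4p^2-25 is a difference of squares.

5p(2p+5)(2p-5)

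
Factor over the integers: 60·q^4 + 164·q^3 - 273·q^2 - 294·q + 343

(2·q + 7)·(5·q + 7)·(6·q - 7)·(q - 1)

By the rational root theorem, q = -7/2 is a root, so (2·q + 7) divides it; the quotient is 30·q^3 - 23·q^2 - 56·q + 49.
Then q = 7/6 is a root, so (6·q - 7) is a factor; dividing leaves 5·q^2 + 2·q - 7.
The remaining quadratic factors as (5·q + 7)(q - 1).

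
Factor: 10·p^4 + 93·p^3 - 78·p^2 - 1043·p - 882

(2·p - 7)·(5·p + 14)·(p + 1)·(p + 9)

Among the possible rational roots, p = -1 is a root, so (p + 1) is a factor; dividing leaves 10·p^3 + 83·p^2 - 161·p - 882.
Continuing, p = 7/2 is a root, giving the factor (2·p - 7) and quotient 5·p^2 + 59·p + 126.
The remaining quadratic factors as (p + 9)(5·p + 14).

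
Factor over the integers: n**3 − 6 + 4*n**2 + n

(n + 2)*(n + 3)*(n − 1)

Trying the rational-root candidates, n = −3 is a root, so (n + 3) divides it; the quotient is n**2 + n − 2.
The remaining quadratic factors as (n + 2)(n − 1).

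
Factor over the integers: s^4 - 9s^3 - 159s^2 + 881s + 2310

Among the possible rational roots, s = -2 is a root, so (s + 2) divides it; the quotient is s^3 - 11s^2 - 137s + 1155.
Then s = 15 is a root, so (s - 15) divides it; the quotient is s^2 + 4s - 77.
The remaining quadratic factors as (s + 11)(s - 7).

(s + 11)(s + 2)(s - 15)(s - 7)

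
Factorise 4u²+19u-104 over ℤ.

(4u-13)(u+8)

Need a pair with product 4·(-104) = -416 and sum 19: that's 32 and -13.
Split the middle term: 4u²+32u - 13u-104 = 4u(u+8) - 13(u+8).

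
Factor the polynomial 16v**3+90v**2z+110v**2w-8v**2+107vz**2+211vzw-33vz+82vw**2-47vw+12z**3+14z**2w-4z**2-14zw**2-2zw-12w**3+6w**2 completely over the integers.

(2v+3z+2w-1)(8v+z-w)(v+4z+6w)

Group: 8v(2v**2+11vz+14vw-v+12z**2+26zw-4z+12w**2-6w) + (z-w)(2v**2+11vz+14vw-v+12z**2+26zw-4z+12w**2-6w); both groups contain (2v**2+11vz+14vw-v+12z**2+26zw-4z+12w**2-6w), so (8v+z-w) is a factor with cofactor 2v**2+11vz+14vw-v+12z**2+26zw-4z+12w**2-6w.
The cofactor groups again: 2v**2+11vz+14vw-v+12z**2+26zw-4z+12w**2-6w = 2v(v+4z+6w) + (3z+2w-1)(v+4z+6w); both groups contain (v+4z+6w), giving (2v+3z+2w-1)(v+4z+6w).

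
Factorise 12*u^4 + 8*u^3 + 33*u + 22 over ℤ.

(3*u + 2)*(4*u^3 + 11)

Group as (12*u^4 + 33*u) + (8*u^3 + 22) = 3*u*(4*u^3 + 11) + 2*(4*u^3 + 11).
Both groups share the factor (4*u^3 + 11).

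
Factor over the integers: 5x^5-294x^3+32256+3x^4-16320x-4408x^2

Trying the rational-root candidates, x = 7/5 is a root, giving the factor (5x-7) and quotient x^4+2x^3-56x^2-960x-4608.
Then x = -6 is a root, so (x+6) is a factor; dividing leaves x^3-4x^2-32x-768.
Next, x = 12 is a root, so (x-12) divides it; the quotient is x^2+8x+64.
The quadratic x^2+8x+64 has discriminant -192 < 0 and is irreducible over ℤ.

(5x-7)(x+6)(x-12)(x^2+8x+64)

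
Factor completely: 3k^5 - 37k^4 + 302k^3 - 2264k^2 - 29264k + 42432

Testing divisors of the constant over divisors of the leading coefficient, k = -6 is a root, so (k + 6) is a factor; dividing leaves 3k^4 - 55k^3 + 632k^2 - 6056k + 7072.
Next, k = 4/3 is a root, so (3k - 4) divides it; the quotient is k^3 - 17k^2 + 188k - 1768.
Next, k = 13 is a root, so (k - 13) is a factor; dividing leaves k^2 - 4k + 136.
The quadratic k^2 - 4k + 136 has discriminant -528 < 0 and is irreducible over ℤ.

(3k - 4)(k + 6)(k - 13)(k^2 - 4k + 136)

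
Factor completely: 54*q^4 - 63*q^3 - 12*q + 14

Group as (54*q^4 - 12*q) + (-63*q^3 + 14) = 6*q*(9*q^3 - 2) - 7*(9*q^3 - 2).
Both groups share the factor (9*q^3 - 2).

(6*q - 7)*(9*q^3 - 2)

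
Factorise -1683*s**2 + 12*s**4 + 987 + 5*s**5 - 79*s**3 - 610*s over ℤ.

Testing divisors of the constant over divisors of the leading coefficient, s = 7 is a root, so (s - 7) is a factor; dividing leaves 5*s**4 + 47*s**3 + 250*s**2 + 67*s - 141.
Continuing, s = 3/5 is a root, so (5*s - 3) divides it; the quotient is s**3 + 10*s**2 + 56*s + 47.
Continuing, s = -1 is a root, giving the factor (s + 1) and quotient s**2 + 9*s + 47.
The quadratic s**2 + 9*s + 47 has discriminant -107 < 0 and is irreducible over ℤ.

(5*s - 3)*(s + 1)*(s - 7)*(s**2 + 9*s + 47)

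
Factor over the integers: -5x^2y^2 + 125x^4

Pull out the common factor 5x^2; 25x^2 - y^2 is a difference of squares.

5x^2(5x + y)(5x - y)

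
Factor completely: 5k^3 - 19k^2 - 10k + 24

Testing divisors of the constant over divisors of the leading coefficient, k = 4 is a root, giving the factor (k - 4) and quotient 5k^2 + k - 6.
The remaining quadratic factors as (5k + 6)(k - 1).

(5k + 6)(k - 1)(k - 4)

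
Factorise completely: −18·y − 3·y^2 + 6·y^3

Pull out the common factor 3·y, then factor the remaining trinomial.

3·y·(2·y + 3)·(y − 2)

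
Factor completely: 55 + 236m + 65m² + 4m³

(4m + 1)(m + 11)(m + 5)

Trying the rational-root candidates, m = −5 is a root, so (m + 5) is a factor; dividing leaves 4m² + 45m + 11.
The remaining quadratic factors as (m + 11)(4m + 1).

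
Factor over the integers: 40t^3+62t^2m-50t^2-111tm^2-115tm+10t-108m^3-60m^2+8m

(2t-3m-2)(5t+4m)(4t+9m-1)

Group: 5t(8t^2+6tm-10t-27m^2-15m+2) + 4m(8t^2+6tm-10t-27m^2-15m+2); both groups contain (8t^2+6tm-10t-27m^2-15m+2), so (5t+4m) is a factor with cofactor 8t^2+6tm-10t-27m^2-15m+2.
The cofactor groups again: 8t^2+6tm-10t-27m^2-15m+2 = 2t(4t+9m-1) + (-3m-2)(4t+9m-1); both groups contain (4t+9m-1), giving (2t-3m-2)(4t+9m-1).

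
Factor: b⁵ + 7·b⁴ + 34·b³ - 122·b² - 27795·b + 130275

By the rational root theorem, b = 9 is a root, so (b - 9) divides it; the quotient is b⁴ + 16·b³ + 178·b² + 1480·b - 14475.
Next, b = 5 is a root, so (b - 5) is a factor; dividing leaves b³ + 21·b² + 283·b + 2895.
Then b = -15 is a root, so (b + 15) divides it; the quotient is b² + 6·b + 193.
The quadratic b² + 6·b + 193 has discriminant -736 < 0 and is irreducible over ℤ.

(b + 15)·(b - 5)·(b - 9)·(b² + 6·b + 193)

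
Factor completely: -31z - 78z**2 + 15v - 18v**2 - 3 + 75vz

Group: -6v(3v - 6z - 1) + (13z + 3)(3v - 6z - 1); both groups contain (3v - 6z - 1).

-(3v - 6z - 1)(6v - 13z - 3)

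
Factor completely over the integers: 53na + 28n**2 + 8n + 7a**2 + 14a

(4n + 7a)(7n + a + 2)

Group: 4n(7n + a + 2) + 7a(7n + a + 2); both groups contain (7n + a + 2).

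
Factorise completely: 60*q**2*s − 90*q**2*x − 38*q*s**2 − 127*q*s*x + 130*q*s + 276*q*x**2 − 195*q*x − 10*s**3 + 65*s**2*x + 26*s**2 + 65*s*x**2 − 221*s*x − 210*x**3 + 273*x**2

Group: 2*s*(30*q**2 − 19*q*s − 92*q*x + 65*q − 5*s**2 + 25*s*x + 13*s + 70*x**2 − 91*x) − 3*x*(30*q**2 − 19*q*s − 92*q*x + 65*q − 5*s**2 + 25*s*x + 13*s + 70*x**2 − 91*x); both groups contain (30*q**2 − 19*q*s − 92*q*x + 65*q − 5*s**2 + 25*s*x + 13*s + 70*x**2 − 91*x), so (2*s − 3*x) is a factor with cofactor 30*q**2 − 19*q*s − 92*q*x + 65*q − 5*s**2 + 25*s*x + 13*s + 70*x**2 − 91*x.
The cofactor groups again: 30*q**2 − 19*q*s − 92*q*x + 65*q − 5*s**2 + 25*s*x + 13*s + 70*x**2 − 91*x = 5*q*(6*q − 5*s − 10*x + 13) + (s − 7*x)*(6*q − 5*s − 10*x + 13); both groups contain (6*q − 5*s − 10*x + 13), giving (5*q + s − 7*x)*(6*q − 5*s − 10*x + 13).

(2*s − 3*x)*(5*q + s − 7*x)*(6*q − 5*s − 10*x + 13)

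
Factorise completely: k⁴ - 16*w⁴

Difference of squares twice: with A = k and B = 2*w, A⁴ − B⁴ = (A² − B²)(A² + B²), and A² − B² factors again.

(k + 2*w)*(k - 2*w)*(k² + 4*w²)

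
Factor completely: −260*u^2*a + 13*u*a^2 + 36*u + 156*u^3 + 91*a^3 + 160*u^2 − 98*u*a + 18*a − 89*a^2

Group: 13*u*(12*u^2 − 8*u*a + 4*u − 7*a^2 + 2*a) + (−13*a + 9)*(12*u^2 − 8*u*a + 4*u − 7*a^2 + 2*a); both groups contain (12*u^2 − 8*u*a + 4*u − 7*a^2 + 2*a), so (13*u − 13*a + 9) is a factor with cofactor 12*u^2 − 8*u*a + 4*u − 7*a^2 + 2*a.
The cofactor groups again: 12*u^2 − 8*u*a + 4*u − 7*a^2 + 2*a = 6*u*(2*u + a) + (−7*a + 2)*(2*u + a); both groups contain (2*u + a), giving (6*u − 7*a + 2)*(2*u + a).

(13*u − 13*a + 9)*(6*u − 7*a + 2)*(2*u + a)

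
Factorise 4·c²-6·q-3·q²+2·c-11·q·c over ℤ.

-(3·q-c)·(q+4·c+2)

Group: -q·(3·q-c) + (-4·c-2)·(3·q-c); both groups contain (3·q-c).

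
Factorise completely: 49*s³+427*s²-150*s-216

(7*s+4)*(7*s-6)*(s+9)

Trying the rational-root candidates, s = -9 is a root, so (s+9) is a factor; dividing leaves 49*s²-14*s-24.
The remaining quadratic factors as (7*s+4)(7*s-6).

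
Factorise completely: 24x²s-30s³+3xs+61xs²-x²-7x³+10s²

-(7x-3s+1)(x-5s)(x+2s)

Group: x(-7x²-11xs-x+6s²-2s) - 5s(-7x²-11xs-x+6s²-2s); both groups contain (-7x²-11xs-x+6s²-2s), so (x-5s) is a factor with cofactor -7x²-11xs-x+6s²-2s.
The cofactor groups again: -7x²-11xs-x+6s²-2s = -7x(x+2s) + (3s-1)(x+2s); both groups contain (x+2s), giving -(7x-3s+1)(x+2s).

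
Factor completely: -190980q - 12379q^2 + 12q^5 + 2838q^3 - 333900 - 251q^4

Testing divisors of the constant over divisors of the leading coefficient, q = -7/3 is a root, so (3q + 7) is a factor; dividing leaves 4q^4 - 93q^3 + 1163q^2 - 6840q - 47700.
Then q = 15 is a root, so (q - 15) is a factor; dividing leaves 4q^3 - 33q^2 + 668q + 3180.
Next, q = -15/4 is a root, so (4q + 15) divides it; the quotient is q^2 - 12q + 212.
The quadratic q^2 - 12q + 212 has discriminant -704 < 0 and is irreducible over ℤ.

(3q + 7)(4q + 15)(q - 15)(q^2 - 12q + 212)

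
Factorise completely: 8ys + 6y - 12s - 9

Group as (8ys + 6y) + (-12s - 9) = 2y(4s + 3) - 3(4s + 3).
Both groups share the factor (4s + 3).

(2y - 3)(4s + 3)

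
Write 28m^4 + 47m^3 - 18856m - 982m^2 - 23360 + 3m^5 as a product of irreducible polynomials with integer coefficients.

(3m + 4)(m + 10)(m - 8)(m^2 + 6m + 73)

By the rational root theorem, m = -10 is a root, so (m + 10) is a factor; dividing leaves 3m^4 - 2m^3 + 67m^2 - 1652m - 2336.
Continuing, m = -4/3 is a root, so (3m + 4) divides it; the quotient is m^3 - 2m^2 + 25m - 584.
Next, m = 8 is a root, giving the factor (m - 8) and quotient m^2 + 6m + 73.
The quadratic m^2 + 6m + 73 has discriminant -256 < 0 and is irreducible over ℤ.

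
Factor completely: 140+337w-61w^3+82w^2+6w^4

By the rational root theorem, w = 7 is a root, so (w-7) divides it; the quotient is 6w^3-19w^2-51w-20.
Continuing, w = 5 is a root, so (w-5) divides it; the quotient is 6w^2+11w+4.
The remaining quadratic factors as (2w+1)(3w+4).

(2w+1)(3w+4)(w-5)(w-7)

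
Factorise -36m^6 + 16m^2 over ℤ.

-4m^2(3m^2 + 2)(3m^2 - 2)

Factor out 4m^2 first: what remains is -9m^4 + 4.
Recognize a difference of squares with the parts 2 and 3m^2.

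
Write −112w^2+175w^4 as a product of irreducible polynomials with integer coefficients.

7w^2(5w+4)(5w−4)

Every term has a factor of 7w^2. Then 25w^2−16 = (5w)² − (4)².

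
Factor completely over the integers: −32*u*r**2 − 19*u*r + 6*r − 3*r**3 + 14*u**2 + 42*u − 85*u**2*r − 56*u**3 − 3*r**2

−(8*u + 3*r + 6)*(7*u + r)*(u + r − 1)

Group: 7*u*(−8*u**2 − 11*u*r + 2*u − 3*r**2 − 3*r + 6) + r*(−8*u**2 − 11*u*r + 2*u − 3*r**2 − 3*r + 6); both groups contain (−8*u**2 − 11*u*r + 2*u − 3*r**2 − 3*r + 6), so (7*u + r) is a factor with cofactor −8*u**2 − 11*u*r + 2*u − 3*r**2 − 3*r + 6.
The cofactor groups again: −8*u**2 − 11*u*r + 2*u − 3*r**2 − 3*r + 6 = −u*(8*u + 3*r + 6) + (−r + 1)*(8*u + 3*r + 6); both groups contain (8*u + 3*r + 6), giving −(u + r − 1)*(8*u + 3*r + 6).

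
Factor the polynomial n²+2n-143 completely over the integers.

Two integers with product -143 and sum 2 are -11 and 13.

(n+13)(n-11)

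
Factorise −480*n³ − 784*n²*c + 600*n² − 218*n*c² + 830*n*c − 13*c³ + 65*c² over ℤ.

Group: 10*n*(−48*n² − 16*n*c + 60*n − c² + 5*c) + 13*c*(−48*n² − 16*n*c + 60*n − c² + 5*c); both groups contain (−48*n² − 16*n*c + 60*n − c² + 5*c), so (10*n + 13*c) is a factor with cofactor −48*n² − 16*n*c + 60*n − c² + 5*c.
The cofactor groups again: −48*n² − 16*n*c + 60*n − c² + 5*c = −4*n*(12*n + c) + (−c + 5)*(12*n + c); both groups contain (12*n + c), giving −(4*n + c − 5)*(12*n + c).

−(10*n + 13*c)*(12*n + c)*(4*n + c − 5)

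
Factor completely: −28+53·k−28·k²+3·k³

(3·k−4)·(k−1)·(k−7)

By the rational root theorem, k = 1 is a root, so (k−1) is a factor; dividing leaves 3·k²−25·k+28.
The remaining quadratic factors as (k−7)(3·k−4).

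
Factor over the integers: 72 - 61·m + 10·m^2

(2·m - 9)·(5·m - 8)

Need a pair with product 10·72 = 720 and sum -61: that's -45 and -16.
Split the middle term: 10·m^2 - 45·m - 16·m + 72 = 5·m·(2·m - 9) - 8·(2·m - 9).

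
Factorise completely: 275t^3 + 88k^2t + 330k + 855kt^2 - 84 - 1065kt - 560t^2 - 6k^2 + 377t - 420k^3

-(10k + 11t - 7)(14k + 5t - 4)(3k - 5t + 3)

Group: 10k(-42k^2 + 55kt - 30k + 25t^2 - 35t + 12) + (11t - 7)(-42k^2 + 55kt - 30k + 25t^2 - 35t + 12); both groups contain (-42k^2 + 55kt - 30k + 25t^2 - 35t + 12), so (10k + 11t - 7) is a factor with cofactor -42k^2 + 55kt - 30k + 25t^2 - 35t + 12.
The cofactor groups again: -42k^2 + 55kt - 30k + 25t^2 - 35t + 12 = -14k(3k - 5t + 3) + (-5t + 4)(3k - 5t + 3); both groups contain (3k - 5t + 3), giving -(14k + 5t - 4)(3k - 5t + 3).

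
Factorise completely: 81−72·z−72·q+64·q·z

Group as (64·q·z−72·q) + (−72·z+81) = 8·q·(8·z−9) − 9·(8·z−9).
Both groups share the factor (8·z−9).

(8·q−9)·(8·z−9)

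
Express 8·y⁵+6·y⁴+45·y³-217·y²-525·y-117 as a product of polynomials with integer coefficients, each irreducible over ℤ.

By the rational root theorem, y = -3/2 is a root, giving the factor (2·y+3) and quotient 4·y⁴-3·y³+27·y²-149·y-39.
Then y = 3 is a root, so (y-3) divides it; the quotient is 4·y³+9·y²+54·y+13.
Next, y = -1/4 is a root, giving the factor (4·y+1) and quotient y²+2·y+13.
The quadratic y²+2·y+13 has discriminant -48 < 0 and is irreducible over ℤ.

(2·y+3)·(4·y+1)·(y-3)·(y²+2·y+13)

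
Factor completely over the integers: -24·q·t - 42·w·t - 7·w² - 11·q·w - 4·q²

-(4·q + 7·w)·(q + w + 6·t)

Group: -4·q·(q + w + 6·t) - 7·w·(q + w + 6·t); both groups contain (q + w + 6·t).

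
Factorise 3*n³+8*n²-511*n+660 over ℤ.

(3*n-4)*(n+15)*(n-11)

By the rational root theorem, n = 4/3 is a root, so (3*n-4) is a factor; dividing leaves n²+4*n-165.
The remaining quadratic factors as (n+15)(n-11).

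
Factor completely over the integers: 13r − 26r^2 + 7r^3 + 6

(7r + 2)(r − 1)(r − 3)

Testing divisors of the constant over divisors of the leading coefficient, r = −2/7 is a root, so (7r + 2) divides it; the quotient is r^2 − 4r + 3.
The remaining quadratic factors as (r − 1)(r − 3).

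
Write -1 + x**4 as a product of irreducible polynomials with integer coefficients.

(x + 1)(x - 1)(x**2 + 1)

Write as (x**2)² − (1)², then factor x**2 - 1 once more.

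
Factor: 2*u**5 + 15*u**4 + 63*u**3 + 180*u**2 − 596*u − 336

Trying the rational-root candidates, u = −6 is a root, so (u + 6) is a factor; dividing leaves 2*u**4 + 3*u**3 + 45*u**2 − 90*u − 56.
Then u = −1/2 is a root, so (2*u + 1) is a factor; dividing leaves u**3 + u**2 + 22*u − 56.
Continuing, u = 2 is a root, giving the factor (u − 2) and quotient u**2 + 3*u + 28.
The quadratic u**2 + 3*u + 28 has discriminant −103 < 0 and is irreducible over ℤ.

(2*u + 1)*(u + 6)*(u − 2)*(u**2 + 3*u + 28)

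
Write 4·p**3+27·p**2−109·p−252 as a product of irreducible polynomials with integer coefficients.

(4·p+7)·(p+9)·(p−4)

By the rational root theorem, p = −9 is a root, giving the factor (p+9) and quotient 4·p**2−9·p−28.
The remaining quadratic factors as (p−4)(4·p+7).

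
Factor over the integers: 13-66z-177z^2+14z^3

Among the possible rational roots, z = 1/7 is a root, so (7z-1) is a factor; dividing leaves 2z^2-25z-13.
The remaining quadratic factors as (z-13)(2z+1).

(2z+1)(7z-1)(z-13)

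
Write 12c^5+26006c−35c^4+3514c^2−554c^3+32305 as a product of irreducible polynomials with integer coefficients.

(3c+13)(4c+7)(c+5)(c^2−14c+71)

By the rational root theorem, c = −13/3 is a root, giving the factor (3c+13) and quotient 4c^4−29c^3−59c^2+1427c+2485.
Then c = −5 is a root, giving the factor (c+5) and quotient 4c^3−49c^2+186c+497.
Then c = −7/4 is a root, giving the factor (4c+7) and quotient c^2−14c+71.
The quadratic c^2−14c+71 has discriminant −88 < 0 and is irreducible over ℤ.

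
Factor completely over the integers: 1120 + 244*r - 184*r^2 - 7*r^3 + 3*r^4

(3*r - 10)*(r + 2)*(r + 7)*(r - 8)

Among the possible rational roots, r = 10/3 is a root, so (3*r - 10) is a factor; dividing leaves r^3 + r^2 - 58*r - 112.
Continuing, r = -2 is a root, giving the factor (r + 2) and quotient r^2 - r - 56.
The remaining quadratic factors as (r + 7)(r - 8).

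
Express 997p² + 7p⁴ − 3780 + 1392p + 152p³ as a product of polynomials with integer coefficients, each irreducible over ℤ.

(7p − 9)(p + 10)(p + 6)(p + 7)

Trying the rational-root candidates, p = −7 is a root, so (p + 7) is a factor; dividing leaves 7p³ + 103p² + 276p − 540.
Continuing, p = −10 is a root, so (p + 10) divides it; the quotient is 7p² + 33p − 54.
The remaining quadratic factors as (p + 6)(7p − 9).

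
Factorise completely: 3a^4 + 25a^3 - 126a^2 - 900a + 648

Among the possible rational roots, a = 2/3 is a root, so (3a - 2) is a factor; dividing leaves a^3 + 9a^2 - 36a - 324.
Then a = -9 is a root, so (a + 9) divides it; the quotient is a^2 - 36.
The remaining quadratic factors as (a + 6)(a - 6).

(3a - 2)(a + 6)(a + 9)(a - 6)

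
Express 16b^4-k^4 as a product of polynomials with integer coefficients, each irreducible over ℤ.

Difference of squares twice: with A = 2b and B = k, A⁴ − B⁴ = (A² − B²)(A² + B²), and A² − B² factors again.

(2b+k)(2b-k)(4b^2+k^2)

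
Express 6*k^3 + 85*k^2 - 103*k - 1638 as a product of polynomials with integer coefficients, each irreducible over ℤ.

(2*k + 9)*(3*k - 13)*(k + 14)

Testing divisors of the constant over divisors of the leading coefficient, k = -14 is a root, so (k + 14) is a factor; dividing leaves 6*k^2 + k - 117.
The remaining quadratic factors as (3*k - 13)(2*k + 9).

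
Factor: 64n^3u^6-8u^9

Pull out the common factor 8u^6, leaving 8n^3-u^3.
Recognize a difference of cubes with the parts 2n and u.

8u^6(2n-u)(4n^2+2nu+u^2)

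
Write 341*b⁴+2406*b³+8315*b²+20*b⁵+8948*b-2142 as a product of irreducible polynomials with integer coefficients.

(4*b+9)*(5*b-1)*(b+7)*(b²+8*b+34)

By the rational root theorem, b = -7 is a root, so (b+7) is a factor; dividing leaves 20*b⁴+201*b³+999*b²+1322*b-306.
Then b = 1/5 is a root, so (5*b-1) is a factor; dividing leaves 4*b³+41*b²+208*b+306.
Then b = -9/4 is a root, so (4*b+9) divides it; the quotient is b²+8*b+34.
The quadratic b²+8*b+34 has discriminant -72 < 0 and is irreducible over ℤ.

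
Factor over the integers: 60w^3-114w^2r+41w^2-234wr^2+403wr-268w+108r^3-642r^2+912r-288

Group: 5w(12w^2-18wr-11w-54r^2+105r-36) + (-2r+8)(12w^2-18wr-11w-54r^2+105r-36); both groups contain (12w^2-18wr-11w-54r^2+105r-36), so (5w-2r+8) is a factor with cofactor 12w^2-18wr-11w-54r^2+105r-36.
The cofactor groups again: 12w^2-18wr-11w-54r^2+105r-36 = 3w(4w+6r-9) + (-9r+4)(4w+6r-9); both groups contain (4w+6r-9), giving (3w-9r+4)(4w+6r-9).

(5w-2r+8)(3w-9r+4)(4w+6r-9)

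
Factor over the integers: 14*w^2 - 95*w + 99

(2*w - 11)*(7*w - 9)

Need a pair with product 14·99 = 1386 and sum -95: that's -18 and -77.
Split the middle term: 14*w^2 - 18*w - 77*w + 99 = 2*w*(7*w - 9) - 11*(7*w - 9).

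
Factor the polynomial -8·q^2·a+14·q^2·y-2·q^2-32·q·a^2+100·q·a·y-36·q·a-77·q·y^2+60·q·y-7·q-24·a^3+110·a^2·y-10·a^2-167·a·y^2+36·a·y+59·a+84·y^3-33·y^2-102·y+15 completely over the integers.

-(2·q+2·a-3·y-3)·(q+3·a-4·y+5)·(4·a-7·y+1)

Group: 4·a·(-2·q^2-8·q·a+11·q·y-7·q-6·a^2+17·a·y-a-12·y^2+3·y+15) + (-7·y+1)·(-2·q^2-8·q·a+11·q·y-7·q-6·a^2+17·a·y-a-12·y^2+3·y+15); both groups contain (-2·q^2-8·q·a+11·q·y-7·q-6·a^2+17·a·y-a-12·y^2+3·y+15), so (4·a-7·y+1) is a factor with cofactor -2·q^2-8·q·a+11·q·y-7·q-6·a^2+17·a·y-a-12·y^2+3·y+15.
The cofactor groups again: -2·q^2-8·q·a+11·q·y-7·q-6·a^2+17·a·y-a-12·y^2+3·y+15 = -2·q·(q+3·a-4·y+5) + (-2·a+3·y+3)·(q+3·a-4·y+5); both groups contain (q+3·a-4·y+5), giving -(2·q+2·a-3·y-3)·(q+3·a-4·y+5).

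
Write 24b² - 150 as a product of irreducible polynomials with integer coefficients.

Every term has a factor of 6. Then 4b² - 25 = (2b)² − (5)².

6(2b + 5)(2b - 5)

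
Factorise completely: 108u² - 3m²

Every term has a factor of 3. Then 36u² - m² = (6u)² − (m)².

3(6u - m)(6u + m)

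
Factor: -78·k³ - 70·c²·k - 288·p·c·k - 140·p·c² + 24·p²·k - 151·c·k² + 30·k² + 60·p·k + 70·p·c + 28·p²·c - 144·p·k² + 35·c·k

(2·p - 10·c - 13·k + 5)·(7·c + 6·k)·(2·p + k)

Group: 2·p·(14·p·c + 12·p·k - 70·c² - 151·c·k + 35·c - 78·k² + 30·k) + k·(14·p·c + 12·p·k - 70·c² - 151·c·k + 35·c - 78·k² + 30·k); both groups contain (14·p·c + 12·p·k - 70·c² - 151·c·k + 35·c - 78·k² + 30·k), so (2·p + k) is a factor with cofactor 14·p·c + 12·p·k - 70·c² - 151·c·k + 35·c - 78·k² + 30·k.
The cofactor groups again: 14·p·c + 12·p·k - 70·c² - 151·c·k + 35·c - 78·k² + 30·k = 7·c·(2·p - 10·c - 13·k + 5) + 6·k·(2·p - 10·c - 13·k + 5); both groups contain (2·p - 10·c - 13·k + 5), giving (7·c + 6·k)·(2·p - 10·c - 13·k + 5).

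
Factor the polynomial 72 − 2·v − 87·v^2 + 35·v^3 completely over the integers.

(5·v + 4)·(7·v − 9)·(v − 2)

Testing divisors of the constant over divisors of the leading coefficient, v = 9/7 is a root, giving the factor (7·v − 9) and quotient 5·v^2 − 6·v − 8.
The remaining quadratic factors as (v − 2)(5·v + 4).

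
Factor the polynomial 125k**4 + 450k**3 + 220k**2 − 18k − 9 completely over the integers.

(5k + 1)(5k + 3)(5k − 1)(k + 3)

Among the possible rational roots, k = −3/5 is a root, so (5k + 3) is a factor; dividing leaves 25k**3 + 75k**2 − k − 3.
Next, k = 1/5 is a root, giving the factor (5k − 1) and quotient 5k**2 + 16k + 3.
The remaining quadratic factors as (k + 3)(5k + 1).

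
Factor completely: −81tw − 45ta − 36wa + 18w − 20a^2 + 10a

Group: −9t(9w + 5a) + (−4a + 2)(9w + 5a); both groups contain (9w + 5a).

−(9t + 4a − 2)(9w + 5a)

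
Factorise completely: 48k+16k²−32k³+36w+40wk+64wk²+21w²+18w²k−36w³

Group: 3w(−12w²−10wk−9w+8k²−12k) + (−4k−4)(−12w²−10wk−9w+8k²−12k); both groups contain (−12w²−10wk−9w+8k²−12k), so (3w−4k−4) is a factor with cofactor −12w²−10wk−9w+8k²−12k.
The cofactor groups again: −12w²−10wk−9w+8k²−12k = −3w(4w−2k+3) − 4k(4w−2k+3); both groups contain (4w−2k+3), giving −(3w+4k)(4w−2k+3).

−(4w−2k+3)(3w−4k−4)(3w+4k)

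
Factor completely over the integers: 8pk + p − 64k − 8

(8k + 1)(p − 8)

Group as (8pk + p) + (−64k − 8) = p(8k + 1) − 8(8k + 1).
Both groups share the factor (8k + 1).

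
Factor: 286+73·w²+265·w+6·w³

Among the possible rational roots, w = -11/3 is a root, so (3·w+11) is a factor; dividing leaves 2·w²+17·w+26.
The remaining quadratic factors as (w+2)(2·w+13).

(2·w+13)·(3·w+11)·(w+2)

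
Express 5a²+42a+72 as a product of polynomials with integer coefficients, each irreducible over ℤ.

Need a pair with product 5·72 = 360 and sum 42: that's 30 and 12.
Split the middle term: 5a²+30a + 12a+72 = 5a(a+6) + 12(a+6).

(5a+12)(a+6)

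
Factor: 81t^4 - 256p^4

(3t - 4p)(3t + 4p)(9t^2 + 16p^2)

(3t)⁴ − (4p)⁴ = ((3t)² − (4p)²)((3t)² + (4p)²); the first factor splits again, the second (9t^2 + 16p^2) is irreducible.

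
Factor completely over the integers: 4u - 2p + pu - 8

Group as (pu - 2p) + (4u - 8) = p(u - 2) + 4(u - 2).
Both groups share the factor (u - 2).

(p + 4)(u - 2)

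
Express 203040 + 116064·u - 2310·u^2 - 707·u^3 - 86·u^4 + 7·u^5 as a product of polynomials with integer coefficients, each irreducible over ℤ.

Among the possible rational roots, u = -12/7 is a root, so (7·u + 12) is a factor; dividing leaves u^4 - 14·u^3 - 77·u^2 - 198·u + 16920.
Next, u = 15 is a root, so (u - 15) is a factor; dividing leaves u^3 + u^2 - 62·u - 1128.
Then u = 12 is a root, giving the factor (u - 12) and quotient u^2 + 13·u + 94.
The quadratic u^2 + 13·u + 94 has discriminant -207 < 0 and is irreducible over ℤ.

(7·u + 12)·(u - 12)·(u - 15)·(u^2 + 13·u + 94)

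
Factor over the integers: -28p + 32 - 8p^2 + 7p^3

By the rational root theorem, p = -2 is a root, so (p + 2) divides it; the quotient is 7p^2 - 22p + 16.
The remaining quadratic factors as (7p - 8)(p - 2).

(7p - 8)(p + 2)(p - 2)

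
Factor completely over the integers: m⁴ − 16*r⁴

(m + 2*r)*(m − 2*r)*(m² + 4*r²)

Difference of squares twice: with A = m and B = 2*r, A⁴ − B⁴ = (A² − B²)(A² + B²), and A² − B² factors again.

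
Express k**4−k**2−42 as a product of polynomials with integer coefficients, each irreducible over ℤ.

Substitute u = k**2 to get a quadratic in u, then factor.
k**2−7 is irreducible over ℤ (7 is not a perfect square).
k**2+6 is irreducible over ℤ (always positive, so no real roots).

(k**2+6)(k**2−7)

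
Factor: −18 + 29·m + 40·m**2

(5·m − 2)·(8·m + 9)

Need a pair with product 40·(−18) = −720 and sum 29: that's −16 and 45.
Split the middle term: 40·m**2 − 16·m + 45·m − 18 = 8·m·(5·m − 2) + 9·(5·m − 2).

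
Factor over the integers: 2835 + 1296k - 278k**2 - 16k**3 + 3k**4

Trying the rational-root candidates, k = 7 is a root, so (k - 7) divides it; the quotient is 3k**3 + 5k**2 - 243k - 405.
Continuing, k = 9 is a root, so (k - 9) divides it; the quotient is 3k**2 + 32k + 45.
The remaining quadratic factors as (k + 9)(3k + 5).

(3k + 5)(k + 9)(k - 7)(k - 9)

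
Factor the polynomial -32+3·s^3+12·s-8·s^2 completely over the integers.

Group as (3·s^3+12·s) + (-8·s^2-32) = 3·s·(s^2+4) - 8·(s^2+4).
Both groups share the factor (s^2+4).

(3·s-8)·(s^2+4)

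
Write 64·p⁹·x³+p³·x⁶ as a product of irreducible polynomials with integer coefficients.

Every term has a factor of p³·x³; factoring it out leaves 64·p⁶+x³.
Recognize a sum of cubes with the parts 4·p² and x.

p³·x³·(4·p²+x)·(16·p⁴-4·p²·x+x²)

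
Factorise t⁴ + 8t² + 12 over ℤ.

(t² + 2)(t² + 6)

Substitute u = t² to get a quadratic in u, then factor.
t² + 6 is irreducible over ℤ (always positive, so no real roots).
t² + 2 is irreducible over ℤ (always positive, so no real roots).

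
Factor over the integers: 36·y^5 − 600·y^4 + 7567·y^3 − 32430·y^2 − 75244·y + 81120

Trying the rational-root candidates, y = 5/6 is a root, so (6·y − 5) is a factor; dividing leaves 6·y^4 − 95·y^3 + 1182·y^2 − 4420·y − 16224.
Continuing, y = −13/6 is a root, giving the factor (6·y + 13) and quotient y^3 − 18·y^2 + 236·y − 1248.
Next, y = 8 is a root, giving the factor (y − 8) and quotient y^2 − 10·y + 156.
The quadratic y^2 − 10·y + 156 has discriminant −524 < 0 and is irreducible over ℤ.

(6·y + 13)·(6·y − 5)·(y − 8)·(y^2 − 10·y + 156)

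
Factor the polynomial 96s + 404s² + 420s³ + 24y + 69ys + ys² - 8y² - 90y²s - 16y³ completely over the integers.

-(8y - 15s - 8)(y + 4s)(2y + 7s + 3)

Group: 2y(-8y² - 17ys + 8y + 60s² + 32s) + (7s + 3)(-8y² - 17ys + 8y + 60s² + 32s); both groups contain (-8y² - 17ys + 8y + 60s² + 32s), so (2y + 7s + 3) is a factor with cofactor -8y² - 17ys + 8y + 60s² + 32s.
The cofactor groups again: -8y² - 17ys + 8y + 60s² + 32s = -y(8y - 15s - 8) - 4s(8y - 15s - 8); both groups contain (8y - 15s - 8), giving -(y + 4s)(8y - 15s - 8).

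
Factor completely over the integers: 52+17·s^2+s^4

(s^2+13)·(s^2+4)

Substitute u = s^2 to get a quadratic in u, then factor.
s^2+4 is irreducible over ℤ (sum of squares).
s^2+13 is irreducible over ℤ (always positive, so no real roots).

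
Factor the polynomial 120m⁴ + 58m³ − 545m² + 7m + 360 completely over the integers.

(4m + 9)(5m − 8)(6m + 5)(m − 1)

Among the possible rational roots, m = 1 is a root, so (m − 1) is a factor; dividing leaves 120m³ + 178m² − 367m − 360.
Then m = −9/4 is a root, so (4m + 9) divides it; the quotient is 30m² − 23m − 40.
The remaining quadratic factors as (6m + 5)(5m − 8).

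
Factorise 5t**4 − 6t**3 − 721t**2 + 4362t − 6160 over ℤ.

By the rational root theorem, t = 5 is a root, so (t − 5) divides it; the quotient is 5t**3 + 19t**2 − 626t + 1232.
Then t = 8 is a root, giving the factor (t − 8) and quotient 5t**2 + 59t − 154.
The remaining quadratic factors as (t + 14)(5t − 11).

(5t − 11)(t + 14)(t − 5)(t − 8)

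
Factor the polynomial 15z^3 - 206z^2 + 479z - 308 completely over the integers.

Testing divisors of the constant over divisors of the leading coefficient, z = 7/5 is a root, so (5z - 7) divides it; the quotient is 3z^2 - 37z + 44.
The remaining quadratic factors as (z - 11)(3z - 4).

(3z - 4)(5z - 7)(z - 11)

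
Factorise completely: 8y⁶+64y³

Pull out the common factor 8y³, leaving y³+8.
Recognize a sum of cubes with the parts y and 2.

8y³(y+2)(y²−2y+4)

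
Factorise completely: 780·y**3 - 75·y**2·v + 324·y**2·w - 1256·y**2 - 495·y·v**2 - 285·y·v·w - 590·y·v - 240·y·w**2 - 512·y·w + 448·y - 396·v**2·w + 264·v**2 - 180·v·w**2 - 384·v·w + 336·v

Group: 15·y·(52·y**2 - 5·y·v - 20·y·w - 56·y - 33·v**2 - 15·v·w - 42·v) + (12·w - 8)·(52·y**2 - 5·y·v - 20·y·w - 56·y - 33·v**2 - 15·v·w - 42·v); both groups contain (52·y**2 - 5·y·v - 20·y·w - 56·y - 33·v**2 - 15·v·w - 42·v), so (15·y + 12·w - 8) is a factor with cofactor 52·y**2 - 5·y·v - 20·y·w - 56·y - 33·v**2 - 15·v·w - 42·v.
The cofactor groups again: 52·y**2 - 5·y·v - 20·y·w - 56·y - 33·v**2 - 15·v·w - 42·v = 13·y·(4·y + 3·v) + (-11·v - 5·w - 14)·(4·y + 3·v); both groups contain (4·y + 3·v), giving (13·y - 11·v - 5·w - 14)·(4·y + 3·v).

(13·y - 11·v - 5·w - 14)·(15·y + 12·w - 8)·(4·y + 3·v)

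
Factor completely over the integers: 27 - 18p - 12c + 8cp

(2p - 3)(4c - 9)

Group as (8cp - 12c) + (-18p + 27) = 4c(2p - 3) - 9(2p - 3).
Both groups share the factor (2p - 3).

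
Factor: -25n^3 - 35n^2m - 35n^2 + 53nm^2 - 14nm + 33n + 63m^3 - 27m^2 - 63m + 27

-(5n - 7m + 3)(5n + 9m + 9)(n + m - 1)

Group: n(-25n^2 - 10nm - 60n + 63m^2 + 36m - 27) + (m - 1)(-25n^2 - 10nm - 60n + 63m^2 + 36m - 27); both groups contain (-25n^2 - 10nm - 60n + 63m^2 + 36m - 27), so (n + m - 1) is a factor with cofactor -25n^2 - 10nm - 60n + 63m^2 + 36m - 27.
The cofactor groups again: -25n^2 - 10nm - 60n + 63m^2 + 36m - 27 = -5n(5n + 9m + 9) + (7m - 3)(5n + 9m + 9); both groups contain (5n + 9m + 9), giving -(5n - 7m + 3)(5n + 9m + 9).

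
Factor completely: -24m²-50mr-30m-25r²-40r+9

Group: -4m(6m+5r+9) + (-5r+1)(6m+5r+9); both groups contain (6m+5r+9).

-(4m+5r-1)(6m+5r+9)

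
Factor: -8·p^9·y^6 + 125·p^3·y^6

Pull out the common factor p^3·y^6, leaving -8·p^6 + 125.
Recognize a difference of cubes with the parts 5 and 2·p^2.

-p^3·y^6·(2·p^2 - 5)·(4·p^4 + 10·p^2 + 25)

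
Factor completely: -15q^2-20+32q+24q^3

(8q-5)(3q^2+4)

Group as (24q^3+32q) + (-15q^2-20) = 8q(3q^2+4) - 5(3q^2+4).
Both groups share the factor (3q^2+4).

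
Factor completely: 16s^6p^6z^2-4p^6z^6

Pull out the common factor 4p^6z^2, leaving 4s^6-z^4.
Recognize a difference of squares with the parts 2s^3 and z^2.

4p^6z^2(2s^3+z^2)(2s^3-z^2)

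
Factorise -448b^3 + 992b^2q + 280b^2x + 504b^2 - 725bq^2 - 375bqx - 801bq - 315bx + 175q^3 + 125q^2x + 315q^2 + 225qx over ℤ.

-(7b - 5q)(8b - 5q - 9)(8b - 7q - 5x)

Group: 8b(-56b^2 + 89bq + 35bx - 35q^2 - 25qx) + (-5q - 9)(-56b^2 + 89bq + 35bx - 35q^2 - 25qx); both groups contain (-56b^2 + 89bq + 35bx - 35q^2 - 25qx), so (8b - 5q - 9) is a factor with cofactor -56b^2 + 89bq + 35bx - 35q^2 - 25qx.
The cofactor groups again: -56b^2 + 89bq + 35bx - 35q^2 - 25qx = -8b(7b - 5q) + (7q + 5x)(7b - 5q); both groups contain (7b - 5q), giving -(8b - 7q - 5x)(7b - 5q).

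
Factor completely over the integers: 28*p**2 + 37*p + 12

Need a pair with product 28·12 = 336 and sum 37: that's 16 and 21.
Split the middle term: 28*p**2 + 16*p + 21*p + 12 = 4*p*(7*p + 4) + 3*(7*p + 4).

(4*p + 3)*(7*p + 4)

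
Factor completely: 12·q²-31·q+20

Need a pair with product 12·20 = 240 and sum -31: that's -15 and -16.
Split the middle term: 12·q²-15·q - 16·q+20 = 3·q·(4·q-5) - 4·(4·q-5).

(3·q-4)·(4·q-5)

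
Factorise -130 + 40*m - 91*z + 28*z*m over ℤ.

Group as (28*z*m - 91*z) + (40*m - 130) = 7*z*(4*m - 13) + 10*(4*m - 13).
Both groups share the factor (4*m - 13).

(4*m - 13)*(7*z + 10)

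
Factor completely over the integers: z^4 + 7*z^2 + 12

(z^2 + 3)*(z^2 + 4)

Substitute u = z^2 to get a quadratic in u, then factor.
z^2 + 3 is irreducible over ℤ (always positive, so no real roots).
z^2 + 4 is irreducible over ℤ (sum of squares).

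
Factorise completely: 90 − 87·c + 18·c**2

Pull out the common factor 3, then factor the remaining trinomial.

3·(2·c − 3)·(3·c − 10)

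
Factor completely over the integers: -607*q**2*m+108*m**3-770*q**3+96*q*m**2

-(5*q-2*m)*(11*q+6*m)*(14*q+9*m)

Group: 14*q*(-55*q**2-8*q*m+12*m**2) + 9*m*(-55*q**2-8*q*m+12*m**2); both groups contain (-55*q**2-8*q*m+12*m**2), so (14*q+9*m) is a factor with cofactor -55*q**2-8*q*m+12*m**2.
The cofactor groups again: -55*q**2-8*q*m+12*m**2 = -11*q*(5*q-2*m) - 6*m*(5*q-2*m); both groups contain (5*q-2*m), giving -(11*q+6*m)*(5*q-2*m).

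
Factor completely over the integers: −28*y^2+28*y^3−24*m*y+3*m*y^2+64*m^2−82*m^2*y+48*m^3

Group: 2*m*(24*m^2−53*m*y+32*m+28*y^2−28*y) + y*(24*m^2−53*m*y+32*m+28*y^2−28*y); both groups contain (24*m^2−53*m*y+32*m+28*y^2−28*y), so (2*m+y) is a factor with cofactor 24*m^2−53*m*y+32*m+28*y^2−28*y.
The cofactor groups again: 24*m^2−53*m*y+32*m+28*y^2−28*y = 3*m*(8*m−7*y) + (−4*y+4)*(8*m−7*y); both groups contain (8*m−7*y), giving (3*m−4*y+4)*(8*m−7*y).

(2*m+y)*(3*m−4*y+4)*(8*m−7*y)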